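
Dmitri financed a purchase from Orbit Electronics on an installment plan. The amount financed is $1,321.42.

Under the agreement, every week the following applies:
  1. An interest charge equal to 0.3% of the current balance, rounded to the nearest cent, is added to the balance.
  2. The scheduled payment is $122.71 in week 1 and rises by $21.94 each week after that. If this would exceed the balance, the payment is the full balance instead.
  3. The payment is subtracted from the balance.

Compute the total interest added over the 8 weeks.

Week 1: opening $1,321.42; interest $3.96 → $1,325.38; payment $122.71; balance $1,202.67
Week 2: opening $1,202.67; interest $3.61 → $1,206.28; payment $144.65; balance $1,061.63
Week 3: opening $1,061.63; interest $3.18 → $1,064.81; payment $166.59; balance $898.22
Week 4: opening $898.22; interest $2.69 → $900.91; payment $188.53; balance $712.38
Week 5: opening $712.38; interest $2.14 → $714.52; payment $210.47; balance $504.05
Week 6: opening $504.05; interest $1.51 → $505.56; payment $232.41; balance $273.15
Week 7: opening $273.15; interest $0.82 → $273.97; payment $254.35; balance $19.62
Week 8: opening $19.62; interest $0.06 → $19.68; payment $19.68; balance $0.00
Total interest: $3.96 + $3.61 + $3.18 + $2.69 + $2.14 + $1.51 + $0.82 + $0.06 = $17.97

$17.97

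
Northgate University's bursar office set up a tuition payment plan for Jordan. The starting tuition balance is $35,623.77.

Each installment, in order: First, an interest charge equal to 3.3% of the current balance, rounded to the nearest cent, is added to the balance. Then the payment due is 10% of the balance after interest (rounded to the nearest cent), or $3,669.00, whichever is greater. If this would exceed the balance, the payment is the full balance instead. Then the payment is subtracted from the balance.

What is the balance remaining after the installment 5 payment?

$22,293.80

# | Opening | Interest | Payment | End bal
1 | $35,623.77 | $1,175.58 | $3,679.94 | $33,119.41
2 | $33,119.41 | $1,092.94 | $3,669.00 | $30,543.35
3 | $30,543.35 | $1,007.93 | $3,669.00 | $27,882.28
4 | $27,882.28 | $920.12 | $3,669.00 | $25,133.40
5 | $25,133.40 | $829.40 | $3,669.00 | $22,293.80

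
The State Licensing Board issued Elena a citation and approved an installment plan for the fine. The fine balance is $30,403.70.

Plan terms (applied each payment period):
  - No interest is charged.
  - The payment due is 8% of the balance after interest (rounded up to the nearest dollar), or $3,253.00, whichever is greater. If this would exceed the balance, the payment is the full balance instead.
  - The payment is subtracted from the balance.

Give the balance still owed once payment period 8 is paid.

$4,379.70

# | Opening | Payment | End bal
1 | $30,403.70 | $3,253.00 | $27,150.70
2 | $27,150.70 | $3,253.00 | $23,897.70
3 | $23,897.70 | $3,253.00 | $20,644.70
4 | $20,644.70 | $3,253.00 | $17,391.70
5 | $17,391.70 | $3,253.00 | $14,138.70
6 | $14,138.70 | $3,253.00 | $10,885.70
7 | $10,885.70 | $3,253.00 | $7,632.70
8 | $7,632.70 | $3,253.00 | $4,379.70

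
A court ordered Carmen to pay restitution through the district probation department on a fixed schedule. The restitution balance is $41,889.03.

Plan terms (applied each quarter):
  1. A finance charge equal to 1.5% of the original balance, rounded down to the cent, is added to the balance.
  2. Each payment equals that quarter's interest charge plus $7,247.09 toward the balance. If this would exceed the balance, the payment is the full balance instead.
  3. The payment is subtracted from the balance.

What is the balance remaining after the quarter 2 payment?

$27,394.85

Quarter 1: opening $41,889.03; interest $628.33 → $42,517.36; payment $7,875.42; balance $34,641.94
Quarter 2: opening $34,641.94; interest $628.33 → $35,270.27; payment $7,875.42; balance $27,394.85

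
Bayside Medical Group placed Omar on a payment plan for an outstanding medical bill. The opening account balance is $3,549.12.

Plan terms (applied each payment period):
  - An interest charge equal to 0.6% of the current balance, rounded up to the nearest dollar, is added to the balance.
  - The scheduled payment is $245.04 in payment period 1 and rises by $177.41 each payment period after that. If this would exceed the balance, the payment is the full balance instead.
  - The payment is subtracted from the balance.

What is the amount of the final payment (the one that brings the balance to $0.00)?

$638.82

# | Opening | Interest | Payment | End bal
1 | $3,549.12 | $22.00 | $245.04 | $3,326.08
2 | $3,326.08 | $20.00 | $422.45 | $2,923.63
3 | $2,923.63 | $18.00 | $599.86 | $2,341.77
4 | $2,341.77 | $15.00 | $777.27 | $1,579.50
5 | $1,579.50 | $10.00 | $954.68 | $634.82
6 | $634.82 | $4.00 | $638.82 | $0.00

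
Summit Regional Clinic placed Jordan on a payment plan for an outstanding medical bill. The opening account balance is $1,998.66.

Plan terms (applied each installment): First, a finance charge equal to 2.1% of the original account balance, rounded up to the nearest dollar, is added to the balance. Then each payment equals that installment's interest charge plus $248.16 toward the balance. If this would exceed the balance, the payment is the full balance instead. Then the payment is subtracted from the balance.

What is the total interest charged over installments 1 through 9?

# | Opening | Interest | Payment | End bal
1 | $1,998.66 | $42.00 | $290.16 | $1,750.50
2 | $1,750.50 | $42.00 | $290.16 | $1,502.34
3 | $1,502.34 | $42.00 | $290.16 | $1,254.18
4 | $1,254.18 | $42.00 | $290.16 | $1,006.02
5 | $1,006.02 | $42.00 | $290.16 | $757.86
6 | $757.86 | $42.00 | $290.16 | $509.70
7 | $509.70 | $42.00 | $290.16 | $261.54
8 | $261.54 | $42.00 | $290.16 | $13.38
9 | $13.38 | $42.00 | $55.38 | $0.00
Total interest: $42.00 + $42.00 + $42.00 + $42.00 + $42.00 + $42.00 + $42.00 + $42.00 + $42.00 = $378.00

$378.00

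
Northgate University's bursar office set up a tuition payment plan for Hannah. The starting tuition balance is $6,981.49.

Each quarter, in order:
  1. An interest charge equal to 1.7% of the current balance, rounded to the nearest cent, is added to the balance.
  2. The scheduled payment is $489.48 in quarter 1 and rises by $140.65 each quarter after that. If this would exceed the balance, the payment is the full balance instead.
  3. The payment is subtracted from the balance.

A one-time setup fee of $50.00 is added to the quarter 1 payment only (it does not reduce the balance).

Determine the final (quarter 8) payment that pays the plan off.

$1,231.56

Quarter 1: $6,981.49 +$118.69 interest = $7,100.18; pay $489.48 (+ $50.00 fee) → $6,610.70
Quarter 2: $6,610.70 +$112.38 interest = $6,723.08; pay $630.13 → $6,092.95
Quarter 3: $6,092.95 +$103.58 interest = $6,196.53; pay $770.78 → $5,425.75
Quarter 4: $5,425.75 +$92.24 interest = $5,517.99; pay $911.43 → $4,606.56
Quarter 5: $4,606.56 +$78.31 interest = $4,684.87; pay $1,052.08 → $3,632.79
Quarter 6: $3,632.79 +$61.76 interest = $3,694.55; pay $1,192.73 → $2,501.82
Quarter 7: $2,501.82 +$42.53 interest = $2,544.35; pay $1,333.38 → $1,210.97
Quarter 8: $1,210.97 +$20.59 interest = $1,231.56; pay $1,231.56 → $0.00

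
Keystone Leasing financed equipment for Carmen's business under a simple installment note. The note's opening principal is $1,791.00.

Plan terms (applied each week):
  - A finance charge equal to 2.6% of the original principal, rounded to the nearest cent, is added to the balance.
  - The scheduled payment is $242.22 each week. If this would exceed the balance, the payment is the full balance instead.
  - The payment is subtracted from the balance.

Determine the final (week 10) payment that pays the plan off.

$76.72

Week 1: opening $1,791.00; interest $46.57 → $1,837.57; payment $242.22; balance $1,595.35
Week 2: opening $1,595.35; interest $46.57 → $1,641.92; payment $242.22; balance $1,399.70
Week 3: opening $1,399.70; interest $46.57 → $1,446.27; payment $242.22; balance $1,204.05
Week 4: opening $1,204.05; interest $46.57 → $1,250.62; payment $242.22; balance $1,008.40
Week 5: opening $1,008.40; interest $46.57 → $1,054.97; payment $242.22; balance $812.75
Week 6: opening $812.75; interest $46.57 → $859.32; payment $242.22; balance $617.10
Week 7: opening $617.10; interest $46.57 → $663.67; payment $242.22; balance $421.45
Week 8: opening $421.45; interest $46.57 → $468.02; payment $242.22; balance $225.80
Week 9: opening $225.80; interest $46.57 → $272.37; payment $242.22; balance $30.15
Week 10: opening $30.15; interest $46.57 → $76.72; payment $76.72; balance $0.00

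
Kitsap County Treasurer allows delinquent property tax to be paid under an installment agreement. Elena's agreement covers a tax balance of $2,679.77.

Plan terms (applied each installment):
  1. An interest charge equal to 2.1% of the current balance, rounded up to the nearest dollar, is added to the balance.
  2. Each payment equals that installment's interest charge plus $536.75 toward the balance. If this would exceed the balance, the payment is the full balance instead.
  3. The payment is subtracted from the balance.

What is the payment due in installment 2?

Installment 1: opening $2,679.77; interest $57.00 → $2,736.77; payment $593.75; balance $2,143.02
Installment 2: opening $2,143.02; interest $46.00 → $2,189.02; payment $582.75; balance $1,606.27

$582.75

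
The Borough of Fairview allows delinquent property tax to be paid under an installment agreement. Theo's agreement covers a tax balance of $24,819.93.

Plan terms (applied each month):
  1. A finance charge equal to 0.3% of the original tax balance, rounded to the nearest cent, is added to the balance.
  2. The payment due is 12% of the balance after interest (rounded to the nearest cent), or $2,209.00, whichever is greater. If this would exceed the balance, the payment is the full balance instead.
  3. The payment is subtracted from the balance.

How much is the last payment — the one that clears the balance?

# | Opening | Interest | Payment | End bal
1 | $24,819.93 | $74.46 | $2,987.33 | $21,907.06
2 | $21,907.06 | $74.46 | $2,637.78 | $19,343.74
3 | $19,343.74 | $74.46 | $2,330.18 | $17,088.02
4 | $17,088.02 | $74.46 | $2,209.00 | $14,953.48
5 | $14,953.48 | $74.46 | $2,209.00 | $12,818.94
6 | $12,818.94 | $74.46 | $2,209.00 | $10,684.40
7 | $10,684.40 | $74.46 | $2,209.00 | $8,549.86
8 | $8,549.86 | $74.46 | $2,209.00 | $6,415.32
9 | $6,415.32 | $74.46 | $2,209.00 | $4,280.78
10 | $4,280.78 | $74.46 | $2,209.00 | $2,146.24
11 | $2,146.24 | $74.46 | $2,209.00 | $11.70
12 | $11.70 | $74.46 | $86.16 | $0.00

$86.16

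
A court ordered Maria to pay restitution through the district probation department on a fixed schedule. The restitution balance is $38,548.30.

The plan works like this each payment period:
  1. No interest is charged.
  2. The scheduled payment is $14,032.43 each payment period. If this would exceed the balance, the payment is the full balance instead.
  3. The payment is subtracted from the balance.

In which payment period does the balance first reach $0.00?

# | Opening | Payment | End bal
1 | $38,548.30 | $14,032.43 | $24,515.87
2 | $24,515.87 | $14,032.43 | $10,483.44
3 | $10,483.44 | $10,483.44 | $0.00
Balance reaches $0.00 in payment period 3.

3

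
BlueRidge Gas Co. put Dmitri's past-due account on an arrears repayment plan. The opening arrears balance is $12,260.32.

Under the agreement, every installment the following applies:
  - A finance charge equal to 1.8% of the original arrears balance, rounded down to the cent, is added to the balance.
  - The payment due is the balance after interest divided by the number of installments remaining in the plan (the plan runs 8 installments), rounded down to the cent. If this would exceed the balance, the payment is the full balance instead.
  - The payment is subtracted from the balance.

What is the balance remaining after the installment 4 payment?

$6,690.28

# | Opening | Interest | Payment | End bal
1 | $12,260.32 | $220.68 | $1,560.12 | $10,920.88
2 | $10,920.88 | $220.68 | $1,591.65 | $9,549.91
3 | $9,549.91 | $220.68 | $1,628.43 | $8,142.16
4 | $8,142.16 | $220.68 | $1,672.56 | $6,690.28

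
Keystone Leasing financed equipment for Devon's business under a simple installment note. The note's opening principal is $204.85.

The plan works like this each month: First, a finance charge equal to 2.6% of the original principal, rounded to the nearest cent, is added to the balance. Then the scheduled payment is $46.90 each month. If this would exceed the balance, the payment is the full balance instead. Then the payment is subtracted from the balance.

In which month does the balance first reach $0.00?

5

Month 1: opening $204.85; interest $5.33 → $210.18; payment $46.90; balance $163.28
Month 2: opening $163.28; interest $5.33 → $168.61; payment $46.90; balance $121.71
Month 3: opening $121.71; interest $5.33 → $127.04; payment $46.90; balance $80.14
Month 4: opening $80.14; interest $5.33 → $85.47; payment $46.90; balance $38.57
Month 5: opening $38.57; interest $5.33 → $43.90; payment $43.90; balance $0.00
Balance reaches $0.00 in month 5.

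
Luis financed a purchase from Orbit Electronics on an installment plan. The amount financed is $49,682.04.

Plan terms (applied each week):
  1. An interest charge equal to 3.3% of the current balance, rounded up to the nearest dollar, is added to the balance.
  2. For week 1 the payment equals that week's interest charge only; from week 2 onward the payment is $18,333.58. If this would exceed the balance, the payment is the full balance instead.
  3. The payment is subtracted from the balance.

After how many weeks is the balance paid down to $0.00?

4

Week 1: opening $49,682.04; interest $1,640.00 → $51,322.04; payment $1,640.00; balance $49,682.04
Week 2: opening $49,682.04; interest $1,640.00 → $51,322.04; payment $18,333.58; balance $32,988.46
Week 3: opening $32,988.46; interest $1,089.00 → $34,077.46; payment $18,333.58; balance $15,743.88
Week 4: opening $15,743.88; interest $520.00 → $16,263.88; payment $16,263.88; balance $0.00
Balance reaches $0.00 in week 4.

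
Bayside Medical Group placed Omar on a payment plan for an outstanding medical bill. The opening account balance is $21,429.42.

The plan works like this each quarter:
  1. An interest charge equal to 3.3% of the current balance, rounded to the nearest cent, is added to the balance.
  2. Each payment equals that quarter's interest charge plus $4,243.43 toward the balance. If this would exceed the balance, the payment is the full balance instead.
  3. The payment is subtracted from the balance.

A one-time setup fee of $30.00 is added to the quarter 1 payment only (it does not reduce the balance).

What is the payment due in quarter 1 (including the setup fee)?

# | Opening | Interest | Payment | Fee | End bal
1 | $21,429.42 | $707.17 | $4,950.60 | $30.00 | $17,185.99

$4,980.60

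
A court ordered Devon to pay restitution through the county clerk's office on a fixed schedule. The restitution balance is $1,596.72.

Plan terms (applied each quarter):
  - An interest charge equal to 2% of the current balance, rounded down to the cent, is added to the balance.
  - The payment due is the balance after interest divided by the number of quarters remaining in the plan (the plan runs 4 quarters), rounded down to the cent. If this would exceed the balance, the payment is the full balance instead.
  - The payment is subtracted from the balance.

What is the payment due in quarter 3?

$423.61

Quarter 1: $1,596.72 +$31.93 interest = $1,628.65; pay $407.16 → $1,221.49
Quarter 2: $1,221.49 +$24.42 interest = $1,245.91; pay $415.30 → $830.61
Quarter 3: $830.61 +$16.61 interest = $847.22; pay $423.61 → $423.61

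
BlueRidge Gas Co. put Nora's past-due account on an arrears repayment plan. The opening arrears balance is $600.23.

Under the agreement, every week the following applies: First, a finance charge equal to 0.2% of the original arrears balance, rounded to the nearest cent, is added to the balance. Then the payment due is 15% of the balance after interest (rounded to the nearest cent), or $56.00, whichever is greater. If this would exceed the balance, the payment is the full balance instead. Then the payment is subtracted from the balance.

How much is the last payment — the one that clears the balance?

$43.65

Week 1: $600.23 +$1.20 interest = $601.43; pay $90.21 → $511.22
Week 2: $511.22 +$1.20 interest = $512.42; pay $76.86 → $435.56
Week 3: $435.56 +$1.20 interest = $436.76; pay $65.51 → $371.25
Week 4: $371.25 +$1.20 interest = $372.45; pay $56.00 → $316.45
Week 5: $316.45 +$1.20 interest = $317.65; pay $56.00 → $261.65
Week 6: $261.65 +$1.20 interest = $262.85; pay $56.00 → $206.85
Week 7: $206.85 +$1.20 interest = $208.05; pay $56.00 → $152.05
Week 8: $152.05 +$1.20 interest = $153.25; pay $56.00 → $97.25
Week 9: $97.25 +$1.20 interest = $98.45; pay $56.00 → $42.45
Week 10: $42.45 +$1.20 interest = $43.65; pay $43.65 → $0.00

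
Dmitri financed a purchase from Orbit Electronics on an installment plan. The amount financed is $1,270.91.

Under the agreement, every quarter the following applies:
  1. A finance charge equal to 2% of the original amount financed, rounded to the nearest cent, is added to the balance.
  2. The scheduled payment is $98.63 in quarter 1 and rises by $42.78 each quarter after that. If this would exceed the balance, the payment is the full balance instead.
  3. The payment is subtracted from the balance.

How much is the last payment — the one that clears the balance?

Quarter 1: opening $1,270.91; interest $25.42 → $1,296.33; payment $98.63; balance $1,197.70
Quarter 2: opening $1,197.70; interest $25.42 → $1,223.12; payment $141.41; balance $1,081.71
Quarter 3: opening $1,081.71; interest $25.42 → $1,107.13; payment $184.19; balance $922.94
Quarter 4: opening $922.94; interest $25.42 → $948.36; payment $226.97; balance $721.39
Quarter 5: opening $721.39; interest $25.42 → $746.81; payment $269.75; balance $477.06
Quarter 6: opening $477.06; interest $25.42 → $502.48; payment $312.53; balance $189.95
Quarter 7: opening $189.95; interest $25.42 → $215.37; payment $215.37; balance $0.00

$215.37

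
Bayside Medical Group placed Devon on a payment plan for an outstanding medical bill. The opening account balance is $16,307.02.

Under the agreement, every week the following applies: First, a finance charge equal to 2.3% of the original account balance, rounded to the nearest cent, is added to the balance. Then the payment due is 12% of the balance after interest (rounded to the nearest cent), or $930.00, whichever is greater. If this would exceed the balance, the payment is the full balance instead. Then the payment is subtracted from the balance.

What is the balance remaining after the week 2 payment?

Week 1: $16,307.02 +$375.06 interest = $16,682.08; pay $2,001.85 → $14,680.23
Week 2: $14,680.23 +$375.06 interest = $15,055.29; pay $1,806.63 → $13,248.66

$13,248.66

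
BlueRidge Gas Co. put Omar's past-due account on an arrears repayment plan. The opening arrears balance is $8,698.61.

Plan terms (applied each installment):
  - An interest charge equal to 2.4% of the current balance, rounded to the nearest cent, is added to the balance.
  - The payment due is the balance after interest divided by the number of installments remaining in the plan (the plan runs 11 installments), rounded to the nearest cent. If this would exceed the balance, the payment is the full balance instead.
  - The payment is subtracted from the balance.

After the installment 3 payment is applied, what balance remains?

# | Opening | Interest | Payment | End bal
1 | $8,698.61 | $208.77 | $809.76 | $8,097.62
2 | $8,097.62 | $194.34 | $829.20 | $7,462.76
3 | $7,462.76 | $179.11 | $849.10 | $6,792.77

$6,792.77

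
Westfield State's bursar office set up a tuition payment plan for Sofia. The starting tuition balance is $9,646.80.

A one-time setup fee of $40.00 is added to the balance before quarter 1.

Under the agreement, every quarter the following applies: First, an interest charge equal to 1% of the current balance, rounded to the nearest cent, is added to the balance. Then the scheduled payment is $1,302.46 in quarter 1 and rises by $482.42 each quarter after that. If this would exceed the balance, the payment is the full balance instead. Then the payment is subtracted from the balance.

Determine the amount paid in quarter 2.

# | Opening | Interest | Payment | End bal
1 | $9,686.80 | $96.87 | $1,302.46 | $8,481.21
2 | $8,481.21 | $84.81 | $1,784.88 | $6,781.14

$1,784.88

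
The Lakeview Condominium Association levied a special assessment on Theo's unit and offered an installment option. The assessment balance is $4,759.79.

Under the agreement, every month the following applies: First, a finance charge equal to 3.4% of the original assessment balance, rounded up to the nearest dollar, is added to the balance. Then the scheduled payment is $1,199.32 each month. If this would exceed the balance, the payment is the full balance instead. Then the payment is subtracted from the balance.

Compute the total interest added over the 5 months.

$810.00

Month 1: $4,759.79 +$162.00 interest = $4,921.79; pay $1,199.32 → $3,722.47
Month 2: $3,722.47 +$162.00 interest = $3,884.47; pay $1,199.32 → $2,685.15
Month 3: $2,685.15 +$162.00 interest = $2,847.15; pay $1,199.32 → $1,647.83
Month 4: $1,647.83 +$162.00 interest = $1,809.83; pay $1,199.32 → $610.51
Month 5: $610.51 +$162.00 interest = $772.51; pay $772.51 → $0.00
Total interest: $162.00 + $162.00 + $162.00 + $162.00 + $162.00 = $810.00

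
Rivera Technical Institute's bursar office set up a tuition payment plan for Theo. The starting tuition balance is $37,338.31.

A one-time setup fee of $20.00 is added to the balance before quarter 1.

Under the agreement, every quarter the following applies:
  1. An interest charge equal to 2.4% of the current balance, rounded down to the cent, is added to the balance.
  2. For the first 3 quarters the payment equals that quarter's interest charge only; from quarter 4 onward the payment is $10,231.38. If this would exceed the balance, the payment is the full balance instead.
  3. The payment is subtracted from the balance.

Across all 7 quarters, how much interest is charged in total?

$4,910.30

Quarter 1: $37,358.31 +$896.59 interest = $38,254.90; pay $896.59 → $37,358.31
Quarter 2: $37,358.31 +$896.59 interest = $38,254.90; pay $896.59 → $37,358.31
Quarter 3: $37,358.31 +$896.59 interest = $38,254.90; pay $896.59 → $37,358.31
Quarter 4: $37,358.31 +$896.59 interest = $38,254.90; pay $10,231.38 → $28,023.52
Quarter 5: $28,023.52 +$672.56 interest = $28,696.08; pay $10,231.38 → $18,464.70
Quarter 6: $18,464.70 +$443.15 interest = $18,907.85; pay $10,231.38 → $8,676.47
Quarter 7: $8,676.47 +$208.23 interest = $8,884.70; pay $8,884.70 → $0.00
Total interest: $896.59 + $896.59 + $896.59 + $896.59 + $672.56 + $443.15 + $208.23 = $4,910.30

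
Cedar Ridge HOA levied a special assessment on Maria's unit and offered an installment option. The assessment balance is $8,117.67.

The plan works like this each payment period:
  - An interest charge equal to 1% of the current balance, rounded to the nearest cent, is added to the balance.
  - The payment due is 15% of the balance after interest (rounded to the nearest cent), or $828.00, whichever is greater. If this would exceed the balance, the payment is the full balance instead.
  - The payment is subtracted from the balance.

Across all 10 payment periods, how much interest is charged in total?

Payment period 1: opening $8,117.67; interest $81.18 → $8,198.85; payment $1,229.83; balance $6,969.02
Payment period 2: opening $6,969.02; interest $69.69 → $7,038.71; payment $1,055.81; balance $5,982.90
Payment period 3: opening $5,982.90; interest $59.83 → $6,042.73; payment $906.41; balance $5,136.32
Payment period 4: opening $5,136.32; interest $51.36 → $5,187.68; payment $828.00; balance $4,359.68
Payment period 5: opening $4,359.68; interest $43.60 → $4,403.28; payment $828.00; balance $3,575.28
Payment period 6: opening $3,575.28; interest $35.75 → $3,611.03; payment $828.00; balance $2,783.03
Payment period 7: opening $2,783.03; interest $27.83 → $2,810.86; payment $828.00; balance $1,982.86
Payment period 8: opening $1,982.86; interest $19.83 → $2,002.69; payment $828.00; balance $1,174.69
Payment period 9: opening $1,174.69; interest $11.75 → $1,186.44; payment $828.00; balance $358.44
Payment period 10: opening $358.44; interest $3.58 → $362.02; payment $362.02; balance $0.00
Total interest: $81.18 + $69.69 + $59.83 + $51.36 + $43.60 + $35.75 + $27.83 + $19.83 + $11.75 + $3.58 = $404.40

$404.40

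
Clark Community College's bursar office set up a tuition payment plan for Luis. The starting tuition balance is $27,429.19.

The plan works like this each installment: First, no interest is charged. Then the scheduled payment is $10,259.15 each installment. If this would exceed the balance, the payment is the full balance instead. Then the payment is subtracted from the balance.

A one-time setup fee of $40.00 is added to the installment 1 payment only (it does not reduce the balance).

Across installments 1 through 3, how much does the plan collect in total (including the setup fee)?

Installment 1: opening $27,429.19; payment $10,259.15 (+ $40.00 fee); balance $17,170.04
Installment 2: opening $17,170.04; payment $10,259.15; balance $6,910.89
Installment 3: opening $6,910.89; payment $6,910.89; balance $0.00
Total paid: $27,469.19

$27,469.19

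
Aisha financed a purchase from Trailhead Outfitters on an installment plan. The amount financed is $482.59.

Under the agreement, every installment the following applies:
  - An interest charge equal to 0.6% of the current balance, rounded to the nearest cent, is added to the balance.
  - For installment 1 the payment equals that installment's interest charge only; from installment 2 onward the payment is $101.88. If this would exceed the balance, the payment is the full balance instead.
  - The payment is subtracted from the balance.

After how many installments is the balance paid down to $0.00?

6

Installment 1: opening $482.59; interest $2.90 → $485.49; payment $2.90; balance $482.59
Installment 2: opening $482.59; interest $2.90 → $485.49; payment $101.88; balance $383.61
Installment 3: opening $383.61; interest $2.30 → $385.91; payment $101.88; balance $284.03
Installment 4: opening $284.03; interest $1.70 → $285.73; payment $101.88; balance $183.85
Installment 5: opening $183.85; interest $1.10 → $184.95; payment $101.88; balance $83.07
Installment 6: opening $83.07; interest $0.50 → $83.57; payment $83.57; balance $0.00
Balance reaches $0.00 in installment 6.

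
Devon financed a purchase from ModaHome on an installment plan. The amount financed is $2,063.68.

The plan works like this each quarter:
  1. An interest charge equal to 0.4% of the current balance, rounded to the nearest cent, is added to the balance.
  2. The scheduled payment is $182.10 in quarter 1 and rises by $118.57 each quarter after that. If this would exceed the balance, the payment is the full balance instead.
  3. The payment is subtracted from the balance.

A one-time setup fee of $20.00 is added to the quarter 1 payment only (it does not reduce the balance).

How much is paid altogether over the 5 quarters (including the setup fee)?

$2,113.22

# | Opening | Interest | Payment | Fee | End bal
1 | $2,063.68 | $8.25 | $182.10 | $20.00 | $1,889.83
2 | $1,889.83 | $7.56 | $300.67 | — | $1,596.72
3 | $1,596.72 | $6.39 | $419.24 | — | $1,183.87
4 | $1,183.87 | $4.74 | $537.81 | — | $650.80
5 | $650.80 | $2.60 | $653.40 | — | $0.00
Total paid: $2,113.22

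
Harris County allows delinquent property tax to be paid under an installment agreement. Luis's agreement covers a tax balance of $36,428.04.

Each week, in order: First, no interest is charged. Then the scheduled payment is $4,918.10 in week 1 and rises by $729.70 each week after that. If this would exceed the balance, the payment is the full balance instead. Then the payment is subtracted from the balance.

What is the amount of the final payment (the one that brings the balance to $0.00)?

Week 1: $36,428.04 − $4,918.10 → $31,509.94
Week 2: $31,509.94 − $5,647.80 → $25,862.14
Week 3: $25,862.14 − $6,377.50 → $19,484.64
Week 4: $19,484.64 − $7,107.20 → $12,377.44
Week 5: $12,377.44 − $7,836.90 → $4,540.54
Week 6: $4,540.54 − $4,540.54 → $0.00

$4,540.54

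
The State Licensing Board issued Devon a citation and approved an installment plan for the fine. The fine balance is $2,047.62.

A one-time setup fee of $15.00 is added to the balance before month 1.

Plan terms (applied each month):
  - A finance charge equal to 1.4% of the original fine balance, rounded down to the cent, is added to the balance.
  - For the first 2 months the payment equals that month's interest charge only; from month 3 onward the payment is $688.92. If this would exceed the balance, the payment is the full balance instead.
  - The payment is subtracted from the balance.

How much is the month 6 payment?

# | Opening | Interest | Payment | End bal
1 | $2,062.62 | $28.66 | $28.66 | $2,062.62
2 | $2,062.62 | $28.66 | $28.66 | $2,062.62
3 | $2,062.62 | $28.66 | $688.92 | $1,402.36
4 | $1,402.36 | $28.66 | $688.92 | $742.10
5 | $742.10 | $28.66 | $688.92 | $81.84
6 | $81.84 | $28.66 | $110.50 | $0.00

$110.50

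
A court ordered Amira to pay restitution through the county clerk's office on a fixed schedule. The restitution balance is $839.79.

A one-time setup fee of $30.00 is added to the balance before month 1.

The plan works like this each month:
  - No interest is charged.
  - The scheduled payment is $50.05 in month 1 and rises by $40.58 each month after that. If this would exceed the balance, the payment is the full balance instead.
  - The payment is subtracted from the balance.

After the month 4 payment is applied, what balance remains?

$426.11

Month 1: opening $869.79; payment $50.05; balance $819.74
Month 2: opening $819.74; payment $90.63; balance $729.11
Month 3: opening $729.11; payment $131.21; balance $597.90
Month 4: opening $597.90; payment $171.79; balance $426.11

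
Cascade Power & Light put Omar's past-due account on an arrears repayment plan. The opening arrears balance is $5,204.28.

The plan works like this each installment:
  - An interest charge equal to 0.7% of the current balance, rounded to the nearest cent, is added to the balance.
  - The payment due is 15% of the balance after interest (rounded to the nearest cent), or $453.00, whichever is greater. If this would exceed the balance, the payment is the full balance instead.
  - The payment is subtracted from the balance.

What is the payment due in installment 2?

$672.87

Installment 1: opening $5,204.28; interest $36.43 → $5,240.71; payment $786.11; balance $4,454.60
Installment 2: opening $4,454.60; interest $31.18 → $4,485.78; payment $672.87; balance $3,812.91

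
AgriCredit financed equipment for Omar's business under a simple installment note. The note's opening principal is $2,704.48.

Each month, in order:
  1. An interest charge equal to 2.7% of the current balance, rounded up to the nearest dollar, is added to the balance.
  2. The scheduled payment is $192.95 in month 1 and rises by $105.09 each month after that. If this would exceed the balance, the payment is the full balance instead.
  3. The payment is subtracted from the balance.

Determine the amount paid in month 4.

$508.22

# | Opening | Interest | Payment | End bal
1 | $2,704.48 | $74.00 | $192.95 | $2,585.53
2 | $2,585.53 | $70.00 | $298.04 | $2,357.49
3 | $2,357.49 | $64.00 | $403.13 | $2,018.36
4 | $2,018.36 | $55.00 | $508.22 | $1,565.14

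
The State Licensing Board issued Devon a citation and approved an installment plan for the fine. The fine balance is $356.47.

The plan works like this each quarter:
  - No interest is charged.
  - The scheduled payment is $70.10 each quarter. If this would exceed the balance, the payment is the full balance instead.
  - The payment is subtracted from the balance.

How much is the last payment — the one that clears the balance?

# | Opening | Payment | End bal
1 | $356.47 | $70.10 | $286.37
2 | $286.37 | $70.10 | $216.27
3 | $216.27 | $70.10 | $146.17
4 | $146.17 | $70.10 | $76.07
5 | $76.07 | $70.10 | $5.97
6 | $5.97 | $5.97 | $0.00

$5.97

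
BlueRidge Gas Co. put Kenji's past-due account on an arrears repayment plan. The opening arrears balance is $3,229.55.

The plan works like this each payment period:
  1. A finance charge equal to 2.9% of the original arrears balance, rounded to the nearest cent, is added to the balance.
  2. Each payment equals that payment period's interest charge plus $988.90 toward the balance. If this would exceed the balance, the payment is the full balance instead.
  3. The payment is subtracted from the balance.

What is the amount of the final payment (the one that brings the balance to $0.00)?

# | Opening | Interest | Payment | End bal
1 | $3,229.55 | $93.66 | $1,082.56 | $2,240.65
2 | $2,240.65 | $93.66 | $1,082.56 | $1,251.75
3 | $1,251.75 | $93.66 | $1,082.56 | $262.85
4 | $262.85 | $93.66 | $356.51 | $0.00

$356.51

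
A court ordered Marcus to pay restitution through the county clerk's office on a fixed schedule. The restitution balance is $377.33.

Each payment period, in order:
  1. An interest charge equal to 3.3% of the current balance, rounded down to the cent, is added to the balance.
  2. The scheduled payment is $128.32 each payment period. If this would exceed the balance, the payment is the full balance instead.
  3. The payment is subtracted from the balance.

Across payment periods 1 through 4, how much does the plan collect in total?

$403.66

Payment period 1: $377.33 +$12.45 interest = $389.78; pay $128.32 → $261.46
Payment period 2: $261.46 +$8.62 interest = $270.08; pay $128.32 → $141.76
Payment period 3: $141.76 +$4.67 interest = $146.43; pay $128.32 → $18.11
Payment period 4: $18.11 +$0.59 interest = $18.70; pay $18.70 → $0.00
Total paid: $403.66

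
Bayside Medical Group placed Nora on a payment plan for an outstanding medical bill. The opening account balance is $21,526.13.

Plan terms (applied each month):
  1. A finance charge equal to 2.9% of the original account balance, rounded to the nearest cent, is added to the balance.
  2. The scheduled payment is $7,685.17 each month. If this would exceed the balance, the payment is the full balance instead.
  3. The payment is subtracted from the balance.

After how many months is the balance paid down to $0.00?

4

Month 1: opening $21,526.13; interest $624.26 → $22,150.39; payment $7,685.17; balance $14,465.22
Month 2: opening $14,465.22; interest $624.26 → $15,089.48; payment $7,685.17; balance $7,404.31
Month 3: opening $7,404.31; interest $624.26 → $8,028.57; payment $7,685.17; balance $343.40
Month 4: opening $343.40; interest $624.26 → $967.66; payment $967.66; balance $0.00
Balance reaches $0.00 in month 4.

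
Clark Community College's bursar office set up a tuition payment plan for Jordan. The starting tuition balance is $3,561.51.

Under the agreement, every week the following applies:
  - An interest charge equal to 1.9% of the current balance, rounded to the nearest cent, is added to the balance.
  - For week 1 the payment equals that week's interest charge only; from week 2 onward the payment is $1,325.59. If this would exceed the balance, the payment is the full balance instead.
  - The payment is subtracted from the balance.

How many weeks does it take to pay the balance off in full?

4

# | Opening | Interest | Payment | End bal
1 | $3,561.51 | $67.67 | $67.67 | $3,561.51
2 | $3,561.51 | $67.67 | $1,325.59 | $2,303.59
3 | $2,303.59 | $43.77 | $1,325.59 | $1,021.77
4 | $1,021.77 | $19.41 | $1,041.18 | $0.00
Balance reaches $0.00 in week 4.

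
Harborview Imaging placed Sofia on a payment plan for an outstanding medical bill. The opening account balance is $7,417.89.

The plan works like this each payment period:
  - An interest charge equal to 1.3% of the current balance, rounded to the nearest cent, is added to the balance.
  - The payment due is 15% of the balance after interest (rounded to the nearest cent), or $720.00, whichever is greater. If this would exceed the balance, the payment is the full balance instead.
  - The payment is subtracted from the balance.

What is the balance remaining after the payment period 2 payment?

# | Opening | Interest | Payment | End bal
1 | $7,417.89 | $96.43 | $1,127.15 | $6,387.17
2 | $6,387.17 | $83.03 | $970.53 | $5,499.67

$5,499.67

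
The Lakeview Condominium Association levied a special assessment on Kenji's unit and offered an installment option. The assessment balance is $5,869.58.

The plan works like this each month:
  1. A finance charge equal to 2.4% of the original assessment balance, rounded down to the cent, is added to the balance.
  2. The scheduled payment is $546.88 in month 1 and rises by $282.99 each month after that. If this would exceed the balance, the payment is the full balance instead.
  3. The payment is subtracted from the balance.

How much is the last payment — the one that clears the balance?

$1,150.44

Month 1: $5,869.58 +$140.86 interest = $6,010.44; pay $546.88 → $5,463.56
Month 2: $5,463.56 +$140.86 interest = $5,604.42; pay $829.87 → $4,774.55
Month 3: $4,774.55 +$140.86 interest = $4,915.41; pay $1,112.86 → $3,802.55
Month 4: $3,802.55 +$140.86 interest = $3,943.41; pay $1,395.85 → $2,547.56
Month 5: $2,547.56 +$140.86 interest = $2,688.42; pay $1,678.84 → $1,009.58
Month 6: $1,009.58 +$140.86 interest = $1,150.44; pay $1,150.44 → $0.00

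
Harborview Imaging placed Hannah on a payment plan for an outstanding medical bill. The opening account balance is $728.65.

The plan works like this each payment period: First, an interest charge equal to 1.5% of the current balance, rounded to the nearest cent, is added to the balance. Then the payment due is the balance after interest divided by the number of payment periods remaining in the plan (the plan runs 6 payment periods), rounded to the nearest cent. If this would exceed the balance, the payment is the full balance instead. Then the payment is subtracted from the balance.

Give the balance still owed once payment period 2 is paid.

Payment period 1: $728.65 +$10.93 interest = $739.58; pay $123.26 → $616.32
Payment period 2: $616.32 +$9.24 interest = $625.56; pay $125.11 → $500.45

$500.45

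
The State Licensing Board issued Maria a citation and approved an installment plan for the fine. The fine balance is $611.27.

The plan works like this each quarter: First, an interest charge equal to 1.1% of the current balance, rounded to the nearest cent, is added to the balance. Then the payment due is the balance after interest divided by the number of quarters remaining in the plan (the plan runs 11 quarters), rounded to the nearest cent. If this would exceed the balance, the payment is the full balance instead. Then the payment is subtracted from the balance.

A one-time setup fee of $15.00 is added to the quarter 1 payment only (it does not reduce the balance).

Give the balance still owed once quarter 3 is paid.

Quarter 1: opening $611.27; interest $6.72 → $617.99; payment $56.18 (+ $15.00 fee); balance $561.81
Quarter 2: opening $561.81; interest $6.18 → $567.99; payment $56.80; balance $511.19
Quarter 3: opening $511.19; interest $5.62 → $516.81; payment $57.42; balance $459.39

$459.39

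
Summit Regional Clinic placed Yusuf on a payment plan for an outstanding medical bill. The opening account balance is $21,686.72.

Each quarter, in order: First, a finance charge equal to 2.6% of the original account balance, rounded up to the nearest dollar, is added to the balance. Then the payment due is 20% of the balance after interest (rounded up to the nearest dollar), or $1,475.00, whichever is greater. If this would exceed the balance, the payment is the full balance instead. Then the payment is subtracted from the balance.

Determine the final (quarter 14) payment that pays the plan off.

$1,426.72

# | Opening | Interest | Payment | End bal
1 | $21,686.72 | $564.00 | $4,451.00 | $17,799.72
2 | $17,799.72 | $564.00 | $3,673.00 | $14,690.72
3 | $14,690.72 | $564.00 | $3,051.00 | $12,203.72
4 | $12,203.72 | $564.00 | $2,554.00 | $10,213.72
5 | $10,213.72 | $564.00 | $2,156.00 | $8,621.72
6 | $8,621.72 | $564.00 | $1,838.00 | $7,347.72
7 | $7,347.72 | $564.00 | $1,583.00 | $6,328.72
8 | $6,328.72 | $564.00 | $1,475.00 | $5,417.72
9 | $5,417.72 | $564.00 | $1,475.00 | $4,506.72
10 | $4,506.72 | $564.00 | $1,475.00 | $3,595.72
11 | $3,595.72 | $564.00 | $1,475.00 | $2,684.72
12 | $2,684.72 | $564.00 | $1,475.00 | $1,773.72
13 | $1,773.72 | $564.00 | $1,475.00 | $862.72
14 | $862.72 | $564.00 | $1,426.72 | $0.00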